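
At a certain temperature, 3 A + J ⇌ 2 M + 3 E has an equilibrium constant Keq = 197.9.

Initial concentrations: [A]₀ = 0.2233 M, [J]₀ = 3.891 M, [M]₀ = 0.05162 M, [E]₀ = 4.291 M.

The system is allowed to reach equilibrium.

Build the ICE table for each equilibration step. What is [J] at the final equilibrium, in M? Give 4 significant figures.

[J]_eq = 3.856 M

Q₀ = 4.859 vs Keq = 197.9 ⇒ Q<K, forward
Step 1:
                    A           J           M           E
  Initial      0.2233       3.891     0.05162       4.291
  Change      -0.1051    -0.03505      0.0701      0.1051
  Equil        0.1182       3.856      0.1217       4.396
  solve Keq expr → x = 0.03505; check Q = 197.9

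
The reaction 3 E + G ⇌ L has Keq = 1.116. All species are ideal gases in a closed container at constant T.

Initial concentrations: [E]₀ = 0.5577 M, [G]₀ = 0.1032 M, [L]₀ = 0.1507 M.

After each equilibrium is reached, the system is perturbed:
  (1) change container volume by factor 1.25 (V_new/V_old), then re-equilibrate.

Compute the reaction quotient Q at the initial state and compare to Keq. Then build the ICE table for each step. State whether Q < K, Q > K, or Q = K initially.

Q₀ = 8.418 vs Keq = 1.116 ⇒ Q>K, reverse
Step 1:
                   E          G          L
  Initial     0.5577     0.1032     0.1507
  Change      0.2019     0.0673    -0.0673
  Equil       0.7596     0.1705     0.0834
  solve Keq expr → x = -0.0673; check Q = 1.116
Then change container volume by factor 1.25 (V_new/V_old).
Step 2:
                   E          G          L
  Initial     0.6077     0.1364    0.06672
  Change      0.0522     0.0174    -0.0174
  Equil       0.6599     0.1538    0.04932
  solve Keq expr → x = -0.0174; check Q = 1.116

Q₀ = 8.418; Q > K (proceeds reverse)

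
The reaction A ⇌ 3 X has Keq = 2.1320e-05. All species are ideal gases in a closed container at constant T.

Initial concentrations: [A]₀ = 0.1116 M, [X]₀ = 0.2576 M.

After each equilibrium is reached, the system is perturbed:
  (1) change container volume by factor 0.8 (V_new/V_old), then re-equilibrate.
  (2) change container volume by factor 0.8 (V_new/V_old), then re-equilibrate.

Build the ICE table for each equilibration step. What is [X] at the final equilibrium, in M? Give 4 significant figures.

[X]_eq = 0.01861 M

Q₀ = 0.1532 vs Keq = 2.1320e-05 ⇒ Q>K, reverse
Step 1:
                   A          X
  init        0.1116     0.2576
  Δ          0.08053    -0.2416
  eq          0.1921      0.016
  solve Keq expr → x = -0.08053; check Q = 2.1320e-05
Then change container volume by factor 0.8 (V_new/V_old).
Step 2:
                   A          X
  init        0.2402       0.02
  Δ       9.1425e-04  -0.002743
  eq          0.2411    0.01726
  solve Keq expr → x = -9.1425e-04; check Q = 2.1320e-05
Then change container volume by factor 0.8 (V_new/V_old).
Step 3:
                   A          X
  init        0.3014    0.02157
  Δ       9.8719e-04  -0.002962
  eq          0.3023    0.01861
  solve Keq expr → x = -9.8719e-04; check Q = 2.1320e-05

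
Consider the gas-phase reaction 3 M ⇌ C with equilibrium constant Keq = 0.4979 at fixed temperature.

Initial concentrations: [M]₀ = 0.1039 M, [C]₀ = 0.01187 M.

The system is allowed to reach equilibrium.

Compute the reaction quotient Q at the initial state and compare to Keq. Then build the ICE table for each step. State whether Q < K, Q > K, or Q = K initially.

Q₀ = 10.58; Q > K (proceeds reverse)

Q₀ = 10.58 vs Keq = 0.4979 ⇒ Q>K, reverse
Step 1:
                    M           C
  Initial      0.1039     0.01187
  Change      0.03187    -0.01062
  Equil        0.1358    0.001246
  solve Keq expr → x = -0.01062; check Q = 0.4979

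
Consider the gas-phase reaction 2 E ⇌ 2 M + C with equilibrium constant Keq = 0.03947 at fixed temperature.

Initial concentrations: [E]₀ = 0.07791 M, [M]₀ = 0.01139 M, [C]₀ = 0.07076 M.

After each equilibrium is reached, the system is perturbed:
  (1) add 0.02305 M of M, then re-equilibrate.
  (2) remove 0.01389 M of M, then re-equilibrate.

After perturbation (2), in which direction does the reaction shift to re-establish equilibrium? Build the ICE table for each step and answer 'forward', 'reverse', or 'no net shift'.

Direction: forward

Q₀ = 0.001512 vs Keq = 0.03947 ⇒ Q<K, forward
Step 1:
                  E         M         C
  Initial   0.07791   0.01139   0.07076
  Change   -0.02502   0.02502   0.01251
  Equil     0.05289   0.03641   0.08327
  solve Keq expr → x = 0.01251; check Q = 0.03947
Then add 0.02305 M of M.
Step 2:
                  E         M         C
  Initial   0.05289   0.05946   0.08327
  Change    0.01258  -0.01258 -0.006291
  Equil     0.06547   0.04688   0.07698
  solve Keq expr → x = -0.006291; check Q = 0.03947
Then remove 0.01389 M of M.
Step 3:
                  E         M         C
  Initial   0.06547   0.03299   0.07698
  Change  -0.007524  0.007524  0.003762
  Equil     0.05795   0.04051   0.08074
  solve Keq expr → x = 0.003762; check Q = 0.03947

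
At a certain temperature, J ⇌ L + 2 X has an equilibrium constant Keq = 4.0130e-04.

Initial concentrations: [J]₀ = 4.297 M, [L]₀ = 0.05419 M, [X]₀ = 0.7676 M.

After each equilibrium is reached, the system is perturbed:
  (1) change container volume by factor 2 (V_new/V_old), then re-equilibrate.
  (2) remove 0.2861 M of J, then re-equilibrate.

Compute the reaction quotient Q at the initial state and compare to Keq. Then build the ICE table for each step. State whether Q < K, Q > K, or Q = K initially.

Q₀ = 0.007431; Q > K (proceeds reverse)

Q₀ = 0.007431 vs Keq = 4.0130e-04 ⇒ Q>K, reverse
Step 1:
                  J         L         X
  init        4.297   0.05419    0.7676
  Δ         0.05027  -0.05027   -0.1005
  eq          4.347  0.003921    0.6671
  solve Keq expr → x = -0.05027; check Q = 4.0130e-04
Then change container volume by factor 2 (V_new/V_old).
Step 2:
                  J         L         X
  init        2.174   0.00196    0.3335
  Δ        -0.00538   0.00538   0.01076
  eq          2.168  0.007341    0.3443
  solve Keq expr → x = 0.00538; check Q = 4.0130e-04
Then remove 0.2861 M of J.
Step 3:
                  J         L         X
  init        1.882  0.007341    0.3443
  Δ       8.9847e-04 -8.9847e-04 -0.001797
  eq          1.883  0.006442    0.3425
  solve Keq expr → x = -8.9847e-04; check Q = 4.0130e-04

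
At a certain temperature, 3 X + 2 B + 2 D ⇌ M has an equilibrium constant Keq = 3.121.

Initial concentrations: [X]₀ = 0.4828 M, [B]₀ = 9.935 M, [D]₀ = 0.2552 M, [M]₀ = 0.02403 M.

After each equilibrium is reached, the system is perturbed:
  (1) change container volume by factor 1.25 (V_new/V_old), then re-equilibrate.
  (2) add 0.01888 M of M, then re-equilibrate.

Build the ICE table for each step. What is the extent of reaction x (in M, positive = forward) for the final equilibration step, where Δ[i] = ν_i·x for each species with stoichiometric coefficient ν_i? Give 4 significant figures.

Q₀ = 0.03322 vs Keq = 3.121 ⇒ Q<K, forward
Step 1:
                   X          B          D          M
  I           0.4828      9.935     0.2552    0.02403
  C          -0.2041    -0.1361    -0.1361    0.06803
  E           0.2787      9.799     0.1191    0.09206
  solve Keq expr → x = 0.06803; check Q = 3.121
Then change container volume by factor 1.25 (V_new/V_old).
Step 2:
                   X          B          D          M
  I            0.223      7.839     0.0953    0.07365
  C          0.04517    0.03011    0.03011   -0.01506
  E           0.2681      7.869     0.1254     0.0586
  solve Keq expr → x = -0.01506; check Q = 3.121
Then add 0.01888 M of M.
Step 3:
                   X          B          D          M
  I           0.2681      7.869     0.1254    0.07748
  C          0.01079   0.007194   0.007194  -0.003597
  E           0.2789      7.876     0.1326    0.07388
  solve Keq expr → x = -0.003597; check Q = 3.121

x = -0.003597 M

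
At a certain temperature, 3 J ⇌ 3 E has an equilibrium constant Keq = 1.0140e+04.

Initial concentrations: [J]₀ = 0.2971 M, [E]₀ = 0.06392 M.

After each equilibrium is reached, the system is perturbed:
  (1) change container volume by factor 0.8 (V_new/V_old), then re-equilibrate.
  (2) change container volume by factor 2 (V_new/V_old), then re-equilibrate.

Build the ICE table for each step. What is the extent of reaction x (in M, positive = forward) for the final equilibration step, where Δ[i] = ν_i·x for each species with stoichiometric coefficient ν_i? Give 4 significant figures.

Q₀ = 0.009959 vs Keq = 1.0140e+04 ⇒ Q<K, forward
Step 1:
                   J          E
  Initial     0.2971    0.06392
  Change     -0.2812     0.2812
  Equil      0.01594     0.3451
  solve Keq expr → x = 0.09372; check Q = 1.0140e+04
Then change container volume by factor 0.8 (V_new/V_old).
Step 2:
                   J          E
  Initial    0.01993     0.4313
  Change           0          0
  Equil      0.01993     0.4313
  solve Keq expr → x = 0; check Q = 1.0140e+04
Then change container volume by factor 2 (V_new/V_old).
Step 3:
                   J          E
  Initial   0.009964     0.2157
  Change           0          0
  Equil     0.009964     0.2157
  solve Keq expr → x = 0; check Q = 1.0140e+04

x = 0 M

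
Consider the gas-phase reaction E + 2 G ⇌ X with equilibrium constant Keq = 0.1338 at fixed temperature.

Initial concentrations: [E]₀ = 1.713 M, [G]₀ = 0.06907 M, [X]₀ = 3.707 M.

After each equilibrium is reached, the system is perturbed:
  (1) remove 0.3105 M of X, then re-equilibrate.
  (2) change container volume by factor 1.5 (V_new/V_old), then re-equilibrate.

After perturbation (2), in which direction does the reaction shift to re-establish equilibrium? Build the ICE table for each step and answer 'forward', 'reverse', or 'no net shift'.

Direction: reverse

Q₀ = 453.6 vs Keq = 0.1338 ⇒ Q>K, reverse
Step 1:
                  E         G         X
  I           1.713   0.06907     3.707
  C           1.223     2.446    -1.223
  E           2.936     2.515     2.484
  solve Keq expr → x = -1.223; check Q = 0.1338
Then remove 0.3105 M of X.
Step 2:
                  E         G         X
  I           2.936     2.515     2.174
  C        -0.05507   -0.1101   0.05507
  E           2.881     2.405     2.229
  solve Keq expr → x = 0.05507; check Q = 0.1338
Then change container volume by factor 1.5 (V_new/V_old).
Step 3:
                  E         G         X
  I           1.921     1.603     1.486
  C          0.2379    0.4757   -0.2379
  E           2.158     2.079     1.248
  solve Keq expr → x = -0.2379; check Q = 0.1338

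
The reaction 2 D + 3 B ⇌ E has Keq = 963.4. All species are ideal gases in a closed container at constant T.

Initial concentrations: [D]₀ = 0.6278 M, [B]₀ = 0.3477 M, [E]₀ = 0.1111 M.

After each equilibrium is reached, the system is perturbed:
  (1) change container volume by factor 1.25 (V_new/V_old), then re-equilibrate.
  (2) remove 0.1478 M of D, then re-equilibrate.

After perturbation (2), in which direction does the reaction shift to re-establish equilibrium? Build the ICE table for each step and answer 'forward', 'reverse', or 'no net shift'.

Q₀ = 6.706 vs Keq = 963.4 ⇒ Q<K, forward
Step 1:
                    D           B           E
  I            0.6278      0.3477      0.1111
  C           -0.1663     -0.2495     0.08317
  E            0.4615      0.0982      0.1943
  solve Keq expr → x = 0.08317; check Q = 963.4
Then change container volume by factor 1.25 (V_new/V_old).
Step 2:
                    D           B           E
  I            0.3692     0.07856      0.1554
  C           0.01515     0.02272   -0.007574
  E            0.3843      0.1013      0.1478
  solve Keq expr → x = -0.007574; check Q = 963.4
Then remove 0.1478 M of D.
Step 3:
                    D           B           E
  I            0.2365      0.1013      0.1478
  C           0.01913      0.0287   -0.009566
  E            0.2557        0.13      0.1383
  solve Keq expr → x = -0.009566; check Q = 963.4

Direction: reverse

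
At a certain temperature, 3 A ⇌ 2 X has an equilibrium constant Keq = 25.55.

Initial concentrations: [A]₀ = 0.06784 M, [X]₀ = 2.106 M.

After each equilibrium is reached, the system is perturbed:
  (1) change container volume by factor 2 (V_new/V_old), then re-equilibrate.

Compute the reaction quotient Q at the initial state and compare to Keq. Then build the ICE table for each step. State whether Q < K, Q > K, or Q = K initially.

Q₀ = 1.4206e+04; Q > K (proceeds reverse)

Q₀ = 1.4206e+04 vs Keq = 25.55 ⇒ Q>K, reverse
Step 1:
                    A           X
  init        0.06784       2.106
  Δ            0.4373     -0.2915
  eq           0.5051       1.814
  solve Keq expr → x = -0.1458; check Q = 25.55
Then change container volume by factor 2 (V_new/V_old).
Step 2:
                    A           X
  init         0.2525      0.9072
  Δ           0.05674    -0.03782
  eq           0.3093      0.8694
  solve Keq expr → x = -0.01891; check Q = 25.55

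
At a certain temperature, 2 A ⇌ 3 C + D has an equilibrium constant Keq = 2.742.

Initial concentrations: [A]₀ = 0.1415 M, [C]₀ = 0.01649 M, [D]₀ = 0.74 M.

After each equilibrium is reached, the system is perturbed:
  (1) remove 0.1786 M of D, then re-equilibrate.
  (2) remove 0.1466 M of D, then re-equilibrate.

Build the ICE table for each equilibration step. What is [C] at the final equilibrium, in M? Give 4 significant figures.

Q₀ = 1.6572e-04 vs Keq = 2.742 ⇒ Q<K, forward
Step 1:
                    A           C           D
  init         0.1415     0.01649        0.74
  Δ           -0.1033       0.155     0.05167
  eq          0.03816      0.1715      0.7917
  solve Keq expr → x = 0.05167; check Q = 2.742
Then remove 0.1786 M of D.
Step 2:
                    A           C           D
  init        0.03816      0.1715      0.6131
  Δ         -0.003141    0.004712    0.001571
  eq          0.03502      0.1762      0.6146
  solve Keq expr → x = 0.001571; check Q = 2.742
Then remove 0.1466 M of D.
Step 3:
                    A           C           D
  init        0.03502      0.1762       0.468
  Δ         -0.003164    0.004746    0.001582
  eq          0.03186       0.181      0.4696
  solve Keq expr → x = 0.001582; check Q = 2.742

[C]_eq = 0.181 M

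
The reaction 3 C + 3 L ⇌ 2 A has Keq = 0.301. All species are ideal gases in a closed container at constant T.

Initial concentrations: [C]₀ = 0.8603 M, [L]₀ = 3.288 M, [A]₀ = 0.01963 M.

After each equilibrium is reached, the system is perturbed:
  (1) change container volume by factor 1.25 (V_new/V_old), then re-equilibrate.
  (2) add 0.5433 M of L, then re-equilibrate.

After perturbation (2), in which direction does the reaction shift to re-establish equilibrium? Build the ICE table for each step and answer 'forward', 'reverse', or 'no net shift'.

Q₀ = 1.7025e-05 vs Keq = 0.301 ⇒ Q<K, forward
Step 1:
                   C          L          A
  I           0.8603      3.288    0.01963
  C          -0.5648    -0.5648     0.3765
  E           0.2955      2.723     0.3961
  solve Keq expr → x = 0.1883; check Q = 0.301
Then change container volume by factor 1.25 (V_new/V_old).
Step 2:
                   C          L          A
  I           0.2364      2.179     0.3169
  C          0.05162    0.05162   -0.03441
  E           0.2881       2.23     0.2825
  solve Keq expr → x = -0.01721; check Q = 0.301
Then add 0.5433 M of L.
Step 3:
                   C          L          A
  I           0.2881      2.774     0.2825
  C         -0.03895   -0.03895    0.02596
  E           0.2491      2.735     0.3085
  solve Keq expr → x = 0.01298; check Q = 0.301

Direction: forward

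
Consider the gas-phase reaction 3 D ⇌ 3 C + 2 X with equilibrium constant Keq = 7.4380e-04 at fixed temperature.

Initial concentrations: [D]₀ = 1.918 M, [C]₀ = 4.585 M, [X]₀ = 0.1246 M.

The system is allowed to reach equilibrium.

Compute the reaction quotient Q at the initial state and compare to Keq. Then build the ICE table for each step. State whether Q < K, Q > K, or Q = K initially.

Q₀ = 0.2121 vs Keq = 7.4380e-04 ⇒ Q>K, reverse
Step 1:
                    D           C           X
  I             1.918       4.585      0.1246
  C            0.1735     -0.1735     -0.1157
  E             2.092       4.411    0.008903
  solve Keq expr → x = -0.05785; check Q = 7.4380e-04

Q₀ = 0.2121; Q > K (proceeds reverse)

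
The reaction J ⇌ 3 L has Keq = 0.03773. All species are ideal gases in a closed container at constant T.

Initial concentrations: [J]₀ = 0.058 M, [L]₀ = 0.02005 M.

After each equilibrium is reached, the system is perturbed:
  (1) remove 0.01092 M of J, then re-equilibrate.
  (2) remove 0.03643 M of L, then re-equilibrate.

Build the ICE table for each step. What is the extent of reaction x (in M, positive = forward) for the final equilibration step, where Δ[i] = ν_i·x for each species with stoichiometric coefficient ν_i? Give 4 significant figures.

Q₀ = 1.3897e-04 vs Keq = 0.03773 ⇒ Q<K, forward
Step 1:
                    J           L
  I             0.058     0.02005
  C          -0.02804     0.08412
  E           0.02996      0.1042
  solve Keq expr → x = 0.02804; check Q = 0.03773
Then remove 0.01092 M of J.
Step 2:
                    J           L
  I           0.01904      0.1042
  C          0.003257    -0.00977
  E            0.0223      0.0944
  solve Keq expr → x = -0.003257; check Q = 0.03773
Then remove 0.03643 M of L.
Step 3:
                    J           L
  I            0.0223     0.05797
  C         -0.007884     0.02365
  E           0.01441     0.08162
  solve Keq expr → x = 0.007884; check Q = 0.03773

x = 0.007884 M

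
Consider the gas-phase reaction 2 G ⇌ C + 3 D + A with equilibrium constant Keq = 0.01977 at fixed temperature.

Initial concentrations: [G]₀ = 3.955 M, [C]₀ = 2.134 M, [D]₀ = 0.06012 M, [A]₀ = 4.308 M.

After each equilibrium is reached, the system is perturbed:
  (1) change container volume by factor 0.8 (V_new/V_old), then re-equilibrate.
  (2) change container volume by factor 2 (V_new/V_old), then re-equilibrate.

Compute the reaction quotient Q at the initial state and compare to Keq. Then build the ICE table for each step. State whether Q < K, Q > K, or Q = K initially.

Q₀ = 1.2771e-04; Q < K (proceeds forward)

Q₀ = 1.2771e-04 vs Keq = 0.01977 ⇒ Q<K, forward
Step 1:
                  G         C         D         A
  init        3.955     2.134   0.06012     4.308
  Δ         -0.1652   0.08258    0.2477   0.08258
  eq           3.79     2.217    0.3079     4.391
  solve Keq expr → x = 0.08258; check Q = 0.01977
Then change container volume by factor 0.8 (V_new/V_old).
Step 2:
                  G         C         D         A
  init        4.737     2.771    0.3848     5.488
  Δ         0.04898  -0.02449  -0.07346  -0.02449
  eq          4.786     2.746    0.3114     5.464
  solve Keq expr → x = -0.02449; check Q = 0.01977
Then change container volume by factor 2 (V_new/V_old).
Step 3:
                  G         C         D         A
  init        2.393     1.373    0.1557     2.732
  Δ        -0.09485   0.04742    0.1423   0.04742
  eq          2.298     1.421    0.2979     2.779
  solve Keq expr → x = 0.04742; check Q = 0.01977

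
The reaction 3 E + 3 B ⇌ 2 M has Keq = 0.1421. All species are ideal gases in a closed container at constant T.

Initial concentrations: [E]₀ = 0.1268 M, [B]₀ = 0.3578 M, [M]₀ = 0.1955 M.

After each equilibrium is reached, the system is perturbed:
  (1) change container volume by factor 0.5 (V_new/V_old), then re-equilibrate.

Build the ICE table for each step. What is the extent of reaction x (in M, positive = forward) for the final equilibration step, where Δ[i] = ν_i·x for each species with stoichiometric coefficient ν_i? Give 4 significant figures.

x = 0.04978 M

Q₀ = 409.3 vs Keq = 0.1421 ⇒ Q>K, reverse
Step 1:
                  E         B         M
  Initial    0.1268    0.3578    0.1955
  Change     0.2365    0.2365   -0.1577
  Equil      0.3633    0.5943   0.03782
  solve Keq expr → x = -0.07884; check Q = 0.1421
Then change container volume by factor 0.5 (V_new/V_old).
Step 2:
                  E         B         M
  Initial    0.7266     1.189   0.07565
  Change    -0.1493   -0.1493   0.09955
  Equil      0.5773     1.039    0.1752
  solve Keq expr → x = 0.04978; check Q = 0.1421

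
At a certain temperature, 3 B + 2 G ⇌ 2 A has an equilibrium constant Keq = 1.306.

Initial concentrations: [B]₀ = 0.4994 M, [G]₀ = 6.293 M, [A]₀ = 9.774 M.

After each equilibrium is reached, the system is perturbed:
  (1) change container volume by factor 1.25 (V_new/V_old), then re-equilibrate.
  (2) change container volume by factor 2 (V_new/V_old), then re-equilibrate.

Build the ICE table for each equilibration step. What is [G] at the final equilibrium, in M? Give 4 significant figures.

[G]_eq = 3.04 M

Q₀ = 19.37 vs Keq = 1.306 ⇒ Q>K, reverse
Step 1:
                   B          G          A
  I           0.4994      6.293      9.774
  C           0.6405      0.427     -0.427
  E             1.14       6.72      9.347
  solve Keq expr → x = -0.2135; check Q = 1.306
Then change container volume by factor 1.25 (V_new/V_old).
Step 2:
                   B          G          A
  I            0.912      5.376      7.478
  C           0.1967     0.1311    -0.1311
  E            1.109      5.507      7.346
  solve Keq expr → x = -0.06556; check Q = 1.306
Then change container volume by factor 2 (V_new/V_old).
Step 3:
                   B          G          A
  I           0.5543      2.754      3.673
  C            0.429      0.286     -0.286
  E           0.9833       3.04      3.387
  solve Keq expr → x = -0.143; check Q = 1.306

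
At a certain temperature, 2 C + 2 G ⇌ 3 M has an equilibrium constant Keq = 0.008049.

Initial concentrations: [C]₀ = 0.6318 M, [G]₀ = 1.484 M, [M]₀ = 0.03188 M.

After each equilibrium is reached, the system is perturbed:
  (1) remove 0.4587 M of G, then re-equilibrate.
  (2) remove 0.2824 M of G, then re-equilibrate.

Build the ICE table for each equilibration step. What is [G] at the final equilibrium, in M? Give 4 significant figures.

Q₀ = 3.6858e-05 vs Keq = 0.008049 ⇒ Q<K, forward
Step 1:
                  C         G         M
  init       0.6318     1.484   0.03188
  Δ        -0.08962  -0.08962    0.1344
  eq         0.5422     1.394    0.1663
  solve Keq expr → x = 0.04481; check Q = 0.008049
Then remove 0.4587 M of G.
Step 2:
                  C         G         M
  init       0.5422    0.9357    0.1663
  Δ         0.02221   0.02221  -0.03332
  eq         0.5644    0.9579     0.133
  solve Keq expr → x = -0.01111; check Q = 0.008049
Then remove 0.2824 M of G.
Step 3:
                  C         G         M
  init       0.5644    0.6755     0.133
  Δ         0.01598   0.01598  -0.02396
  eq         0.5804    0.6915     0.109
  solve Keq expr → x = -0.007988; check Q = 0.008049

[G]_eq = 0.6915 M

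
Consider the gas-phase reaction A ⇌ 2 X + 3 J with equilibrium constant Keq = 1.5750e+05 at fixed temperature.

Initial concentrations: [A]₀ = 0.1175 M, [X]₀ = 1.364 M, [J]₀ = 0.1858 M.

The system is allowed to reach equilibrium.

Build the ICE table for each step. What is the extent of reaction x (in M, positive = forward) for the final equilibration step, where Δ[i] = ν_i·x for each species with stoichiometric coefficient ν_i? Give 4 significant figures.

Q₀ = 0.1016 vs Keq = 1.5750e+05 ⇒ Q<K, forward
Step 1:
                    A           X           J
  I            0.1175       1.364      0.1858
  C           -0.1175       0.235      0.3525
  E        2.5320e-06       1.599      0.5383
  solve Keq expr → x = 0.1175; check Q = 1.5750e+05

x = 0.1175 M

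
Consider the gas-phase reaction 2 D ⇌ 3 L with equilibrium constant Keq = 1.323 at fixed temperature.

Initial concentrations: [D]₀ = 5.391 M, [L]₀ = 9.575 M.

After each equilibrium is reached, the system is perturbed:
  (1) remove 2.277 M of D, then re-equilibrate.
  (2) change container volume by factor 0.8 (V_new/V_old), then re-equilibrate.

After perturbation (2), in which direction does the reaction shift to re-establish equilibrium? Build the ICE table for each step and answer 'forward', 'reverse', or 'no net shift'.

Direction: reverse

Q₀ = 30.2 vs Keq = 1.323 ⇒ Q>K, reverse
Step 1:
                   D          L
  Initial      5.391      9.575
  Change       3.292     -4.937
  Equil        8.683      4.638
  solve Keq expr → x = -1.646; check Q = 1.323
Then remove 2.277 M of D.
Step 2:
                   D          L
  Initial      6.406      4.638
  Change      0.4504    -0.6756
  Equil        6.856      3.962
  solve Keq expr → x = -0.2252; check Q = 1.323
Then change container volume by factor 0.8 (V_new/V_old).
Step 3:
                   D          L
  Initial       8.57      4.952
  Change      0.1912    -0.2869
  Equil        8.761      4.666
  solve Keq expr → x = -0.09562; check Q = 1.323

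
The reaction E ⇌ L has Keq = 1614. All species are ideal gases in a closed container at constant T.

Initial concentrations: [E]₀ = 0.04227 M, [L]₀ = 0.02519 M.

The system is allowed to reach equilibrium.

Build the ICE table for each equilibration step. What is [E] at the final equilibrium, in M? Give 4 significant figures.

Q₀ = 0.5959 vs Keq = 1614 ⇒ Q<K, forward
Step 1:
                  E         L
  I         0.04227   0.02519
  C        -0.04223   0.04223
  E       4.1771e-05   0.06742
  solve Keq expr → x = 0.04223; check Q = 1614

[E]_eq = 4.1771e-05 M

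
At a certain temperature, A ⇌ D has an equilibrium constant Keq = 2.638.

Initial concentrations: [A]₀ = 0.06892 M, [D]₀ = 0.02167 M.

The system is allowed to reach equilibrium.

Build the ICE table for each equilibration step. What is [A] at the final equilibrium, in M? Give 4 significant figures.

[A]_eq = 0.0249 M

Q₀ = 0.3144 vs Keq = 2.638 ⇒ Q<K, forward
Step 1:
                   A          D
  init       0.06892    0.02167
  Δ         -0.04402    0.04402
  eq          0.0249    0.06569
  solve Keq expr → x = 0.04402; check Q = 2.638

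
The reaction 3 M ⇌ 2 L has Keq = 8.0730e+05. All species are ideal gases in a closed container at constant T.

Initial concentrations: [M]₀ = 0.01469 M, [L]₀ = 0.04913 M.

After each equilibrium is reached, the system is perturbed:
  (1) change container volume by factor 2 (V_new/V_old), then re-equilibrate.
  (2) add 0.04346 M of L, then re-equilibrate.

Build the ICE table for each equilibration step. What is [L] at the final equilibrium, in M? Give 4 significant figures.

Q₀ = 761.4 vs Keq = 8.0730e+05 ⇒ Q<K, forward
Step 1:
                   M          L
  init       0.01469    0.04913
  Δ         -0.01308   0.008722
  eq        0.001606    0.05785
  solve Keq expr → x = 0.004361; check Q = 8.0730e+05
Then change container volume by factor 2 (V_new/V_old).
Step 2:
                   M          L
  init    8.0323e-04    0.02893
  Δ       2.0558e-04 -1.3705e-04
  eq        0.001009    0.02879
  solve Keq expr → x = -6.8526e-05; check Q = 8.0730e+05
Then add 0.04346 M of L.
Step 3:
                   M          L
  init      0.001009    0.07225
  Δ       8.4449e-04 -5.6299e-04
  eq        0.001853    0.07169
  solve Keq expr → x = -2.8150e-04; check Q = 8.0730e+05

[L]_eq = 0.07169 M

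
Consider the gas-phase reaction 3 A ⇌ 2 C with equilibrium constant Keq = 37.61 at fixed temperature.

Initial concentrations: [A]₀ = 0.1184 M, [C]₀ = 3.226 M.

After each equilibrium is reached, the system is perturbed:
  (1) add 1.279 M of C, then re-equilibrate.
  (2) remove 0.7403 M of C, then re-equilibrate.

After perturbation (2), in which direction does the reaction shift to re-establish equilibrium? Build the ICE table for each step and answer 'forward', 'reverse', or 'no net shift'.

Q₀ = 6270 vs Keq = 37.61 ⇒ Q>K, reverse
Step 1:
                   A          C
  init        0.1184      3.226
  Δ           0.4886    -0.3257
  eq           0.607        2.9
  solve Keq expr → x = -0.1629; check Q = 37.61
Then add 1.279 M of C.
Step 2:
                   A          C
  init         0.607      4.179
  Δ           0.1546    -0.1031
  eq          0.7616      4.076
  solve Keq expr → x = -0.05154; check Q = 37.61
Then remove 0.7403 M of C.
Step 3:
                   A          C
  init        0.7616      3.336
  Δ         -0.08751    0.05834
  eq          0.6741      3.394
  solve Keq expr → x = 0.02917; check Q = 37.61

Direction: forward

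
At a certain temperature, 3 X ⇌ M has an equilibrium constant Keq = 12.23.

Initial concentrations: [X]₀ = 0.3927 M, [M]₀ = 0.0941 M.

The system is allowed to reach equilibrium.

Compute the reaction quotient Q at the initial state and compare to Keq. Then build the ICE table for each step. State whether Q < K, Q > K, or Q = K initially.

Q₀ = 1.554; Q < K (proceeds forward)

Q₀ = 1.554 vs Keq = 12.23 ⇒ Q<K, forward
Step 1:
                   X          M
  I           0.3927     0.0941
  C          -0.1629     0.0543
  E           0.2298     0.1484
  solve Keq expr → x = 0.0543; check Q = 12.23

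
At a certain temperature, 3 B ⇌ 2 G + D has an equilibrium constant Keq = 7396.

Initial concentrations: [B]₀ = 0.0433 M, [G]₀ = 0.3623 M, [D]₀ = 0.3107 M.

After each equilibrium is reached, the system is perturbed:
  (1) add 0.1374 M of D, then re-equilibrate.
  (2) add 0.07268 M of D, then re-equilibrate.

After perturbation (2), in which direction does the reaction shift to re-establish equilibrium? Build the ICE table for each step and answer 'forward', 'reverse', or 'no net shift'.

Direction: reverse

Q₀ = 502.4 vs Keq = 7396 ⇒ Q<K, forward
Step 1:
                  B         G         D
  init       0.0433    0.3623    0.3107
  Δ        -0.02494   0.01662  0.008312
  eq        0.01836    0.3789     0.319
  solve Keq expr → x = 0.008312; check Q = 7396
Then add 0.1374 M of D.
Step 2:
                  B         G         D
  init      0.01836    0.3789    0.4564
  Δ        0.002262 -0.001508 -7.5414e-04
  eq        0.02063    0.3774    0.4557
  solve Keq expr → x = -7.5414e-04; check Q = 7396
Then add 0.07268 M of D.
Step 3:
                  B         G         D
  init      0.02063    0.3774    0.5283
  Δ        0.001013 -6.7506e-04 -3.3753e-04
  eq        0.02164    0.3767     0.528
  solve Keq expr → x = -3.3753e-04; check Q = 7396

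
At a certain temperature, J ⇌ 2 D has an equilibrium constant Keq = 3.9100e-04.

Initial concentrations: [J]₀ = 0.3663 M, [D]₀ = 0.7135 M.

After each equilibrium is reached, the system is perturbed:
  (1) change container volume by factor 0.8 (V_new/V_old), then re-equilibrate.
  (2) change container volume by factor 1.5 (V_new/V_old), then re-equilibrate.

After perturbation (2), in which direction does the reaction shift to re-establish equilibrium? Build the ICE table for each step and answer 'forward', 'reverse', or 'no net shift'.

Q₀ = 1.39 vs Keq = 3.9100e-04 ⇒ Q>K, reverse
Step 1:
                    J           D
  init         0.3663      0.7135
  Δ            0.3484     -0.6968
  eq           0.7147     0.01672
  solve Keq expr → x = -0.3484; check Q = 3.9100e-04
Then change container volume by factor 0.8 (V_new/V_old).
Step 2:
                    J           D
  init         0.8934      0.0209
  Δ          0.001097   -0.002195
  eq           0.8945      0.0187
  solve Keq expr → x = -0.001097; check Q = 3.9100e-04
Then change container volume by factor 1.5 (V_new/V_old).
Step 3:
                    J           D
  init         0.5963     0.01247
  Δ         -0.001392    0.002784
  eq           0.5949     0.01525
  solve Keq expr → x = 0.001392; check Q = 3.9100e-04

Direction: forward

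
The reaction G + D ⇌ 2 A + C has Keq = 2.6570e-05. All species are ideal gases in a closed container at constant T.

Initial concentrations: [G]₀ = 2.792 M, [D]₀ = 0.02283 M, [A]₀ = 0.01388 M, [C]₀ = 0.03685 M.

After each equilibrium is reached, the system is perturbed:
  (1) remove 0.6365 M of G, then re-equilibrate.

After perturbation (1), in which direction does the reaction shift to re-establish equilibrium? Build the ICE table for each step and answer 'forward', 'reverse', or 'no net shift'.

Direction: reverse

Q₀ = 1.1138e-04 vs Keq = 2.6570e-05 ⇒ Q>K, reverse
Step 1:
                    G           D           A           C
  Initial       2.792     0.02283     0.01388     0.03685
  Change     0.003156    0.003156   -0.006312   -0.003156
  Equil         2.795     0.02599    0.007568     0.03369
  solve Keq expr → x = -0.003156; check Q = 2.6570e-05
Then remove 0.6365 M of G.
Step 2:
                    G           D           A           C
  Initial       2.159     0.02599    0.007568     0.03369
  Change   4.1144e-04  4.1144e-04 -8.2289e-04 -4.1144e-04
  Equil         2.159      0.0264    0.006745     0.03328
  solve Keq expr → x = -4.1144e-04; check Q = 2.6570e-05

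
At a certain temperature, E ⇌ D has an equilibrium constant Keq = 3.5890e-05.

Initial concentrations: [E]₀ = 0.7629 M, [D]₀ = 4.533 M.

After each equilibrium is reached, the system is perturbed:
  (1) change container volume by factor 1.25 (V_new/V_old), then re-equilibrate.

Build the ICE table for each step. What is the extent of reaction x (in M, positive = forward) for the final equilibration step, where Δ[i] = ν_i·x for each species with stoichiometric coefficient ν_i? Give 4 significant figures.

x = 0 M

Q₀ = 5.942 vs Keq = 3.5890e-05 ⇒ Q>K, reverse
Step 1:
                  E         D
  I          0.7629     4.533
  C           4.533    -4.533
  E           5.296 1.9006e-04
  solve Keq expr → x = -4.533; check Q = 3.5890e-05
Then change container volume by factor 1.25 (V_new/V_old).
Step 2:
                  E         D
  I           4.237 1.5205e-04
  C               0         0
  E           4.237 1.5205e-04
  solve Keq expr → x = 0; check Q = 3.5890e-05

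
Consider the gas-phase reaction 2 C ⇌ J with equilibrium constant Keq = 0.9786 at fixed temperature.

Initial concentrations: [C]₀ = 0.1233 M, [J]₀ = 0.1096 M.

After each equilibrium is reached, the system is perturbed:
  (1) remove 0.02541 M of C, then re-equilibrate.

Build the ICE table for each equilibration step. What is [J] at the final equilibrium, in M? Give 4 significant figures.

[J]_eq = 0.04791 M

Q₀ = 7.209 vs Keq = 0.9786 ⇒ Q>K, reverse
Step 1:
                    C           J
  I            0.1233      0.1096
  C            0.1114     -0.0557
  E            0.2347      0.0539
  solve Keq expr → x = -0.0557; check Q = 0.9786
Then remove 0.02541 M of C.
Step 2:
                    C           J
  I            0.2093      0.0539
  C           0.01198   -0.005991
  E            0.2213     0.04791
  solve Keq expr → x = -0.005991; check Q = 0.9786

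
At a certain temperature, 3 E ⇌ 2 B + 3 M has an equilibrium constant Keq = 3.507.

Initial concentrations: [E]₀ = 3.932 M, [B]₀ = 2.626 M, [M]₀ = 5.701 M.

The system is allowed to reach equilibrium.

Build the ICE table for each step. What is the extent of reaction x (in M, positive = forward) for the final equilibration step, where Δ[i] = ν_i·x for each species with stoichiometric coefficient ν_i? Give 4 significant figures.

x = -0.3241 M

Q₀ = 21.02 vs Keq = 3.507 ⇒ Q>K, reverse
Step 1:
                    E           B           M
  init          3.932       2.626       5.701
  Δ            0.9722     -0.6481     -0.9722
  eq            4.904       1.978       4.729
  solve Keq expr → x = -0.3241; check Q = 3.507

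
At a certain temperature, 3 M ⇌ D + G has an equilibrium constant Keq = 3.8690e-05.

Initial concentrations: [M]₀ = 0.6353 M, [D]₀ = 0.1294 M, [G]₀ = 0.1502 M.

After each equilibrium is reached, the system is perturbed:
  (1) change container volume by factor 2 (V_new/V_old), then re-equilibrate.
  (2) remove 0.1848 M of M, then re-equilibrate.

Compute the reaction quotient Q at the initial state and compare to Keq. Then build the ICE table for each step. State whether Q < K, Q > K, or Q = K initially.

Q₀ = 0.0758 vs Keq = 3.8690e-05 ⇒ Q>K, reverse
Step 1:
                  M         D         G
  Initial    0.6353    0.1294    0.1502
  Change     0.3828   -0.1276   -0.1276
  Equil       1.018  0.001806   0.02261
  solve Keq expr → x = -0.1276; check Q = 3.8690e-05
Then change container volume by factor 2 (V_new/V_old).
Step 2:
                  M         D         G
  Initial     0.509 9.0301e-04    0.0113
  Change    0.00129 -4.3007e-04 -4.3007e-04
  Equil      0.5103 4.7294e-04   0.01087
  solve Keq expr → x = -4.3007e-04; check Q = 3.8690e-05
Then remove 0.1848 M of M.
Step 3:
                  M         D         G
  Initial    0.3255 4.7294e-04   0.01087
  Change   0.001035 -3.4495e-04 -3.4495e-04
  Equil      0.3266 1.2799e-04   0.01053
  solve Keq expr → x = -3.4495e-04; check Q = 3.8690e-05

Q₀ = 0.0758; Q > K (proceeds reverse)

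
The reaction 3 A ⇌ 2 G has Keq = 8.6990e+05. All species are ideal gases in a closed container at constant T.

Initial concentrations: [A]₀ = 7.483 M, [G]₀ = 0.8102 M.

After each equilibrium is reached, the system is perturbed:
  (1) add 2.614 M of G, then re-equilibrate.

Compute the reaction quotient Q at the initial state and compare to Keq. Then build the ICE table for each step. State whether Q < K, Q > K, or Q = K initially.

Q₀ = 0.001567; Q < K (proceeds forward)

Q₀ = 0.001567 vs Keq = 8.6990e+05 ⇒ Q<K, forward
Step 1:
                   A          G
  I            7.483     0.8102
  C           -7.449      4.966
  E          0.03372      5.776
  solve Keq expr → x = 2.483; check Q = 8.6990e+05
Then add 2.614 M of G.
Step 2:
                   A          G
  I          0.03372       8.39
  C         0.009508  -0.006339
  E          0.04323      8.384
  solve Keq expr → x = -0.003169; check Q = 8.6990e+05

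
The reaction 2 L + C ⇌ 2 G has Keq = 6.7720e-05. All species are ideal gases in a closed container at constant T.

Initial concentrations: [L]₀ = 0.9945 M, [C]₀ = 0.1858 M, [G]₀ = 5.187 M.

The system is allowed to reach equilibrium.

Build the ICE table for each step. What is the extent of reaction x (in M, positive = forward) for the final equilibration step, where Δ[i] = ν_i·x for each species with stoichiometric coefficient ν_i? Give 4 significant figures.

x = -2.552 M

Q₀ = 146.4 vs Keq = 6.7720e-05 ⇒ Q>K, reverse
Step 1:
                   L          C          G
  I           0.9945     0.1858      5.187
  C            5.104      2.552     -5.104
  E            6.098      2.738    0.08304
  solve Keq expr → x = -2.552; check Q = 6.7720e-05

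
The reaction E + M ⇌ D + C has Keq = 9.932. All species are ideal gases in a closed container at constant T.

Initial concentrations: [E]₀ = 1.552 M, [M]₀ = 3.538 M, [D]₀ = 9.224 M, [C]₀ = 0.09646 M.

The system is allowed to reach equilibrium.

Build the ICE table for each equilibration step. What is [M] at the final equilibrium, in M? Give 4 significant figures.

Q₀ = 0.162 vs Keq = 9.932 ⇒ Q<K, forward
Step 1:
                    E           M           D           C
  init          1.552       3.538       9.224     0.09646
  Δ            -1.065      -1.065       1.065       1.065
  eq           0.4867       2.473       10.29       1.162
  solve Keq expr → x = 1.065; check Q = 9.932

[M]_eq = 2.473 M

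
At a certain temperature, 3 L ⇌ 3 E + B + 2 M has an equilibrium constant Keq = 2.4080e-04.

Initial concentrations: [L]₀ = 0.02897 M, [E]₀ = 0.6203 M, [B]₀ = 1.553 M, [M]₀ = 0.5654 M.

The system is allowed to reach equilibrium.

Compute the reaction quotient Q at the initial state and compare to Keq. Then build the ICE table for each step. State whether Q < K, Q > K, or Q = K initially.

Q₀ = 4874; Q > K (proceeds reverse)

Q₀ = 4874 vs Keq = 2.4080e-04 ⇒ Q>K, reverse
Step 1:
                    L           E           B           M
  Initial     0.02897      0.6203       1.553      0.5654
  Change       0.5318     -0.5318     -0.1773     -0.3545
  Equil        0.5607     0.08853       1.376      0.2109
  solve Keq expr → x = -0.1773; check Q = 2.4080e-04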